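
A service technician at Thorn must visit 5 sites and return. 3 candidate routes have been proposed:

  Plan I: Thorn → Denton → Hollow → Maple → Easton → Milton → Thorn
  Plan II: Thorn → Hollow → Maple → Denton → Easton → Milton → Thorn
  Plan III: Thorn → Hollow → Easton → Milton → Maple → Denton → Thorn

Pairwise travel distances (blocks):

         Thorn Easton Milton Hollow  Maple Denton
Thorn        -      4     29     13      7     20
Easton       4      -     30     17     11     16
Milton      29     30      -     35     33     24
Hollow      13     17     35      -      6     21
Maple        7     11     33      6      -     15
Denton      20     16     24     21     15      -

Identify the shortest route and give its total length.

Shortest is Plan II, total 109 blocks.

Plan I: 20 + 21 + 6 + 11 + 30 + 29 = 117
Plan II: 13 + 6 + 15 + 16 + 30 + 29 = 109
Plan III: 13 + 17 + 30 + 33 + 15 + 20 = 128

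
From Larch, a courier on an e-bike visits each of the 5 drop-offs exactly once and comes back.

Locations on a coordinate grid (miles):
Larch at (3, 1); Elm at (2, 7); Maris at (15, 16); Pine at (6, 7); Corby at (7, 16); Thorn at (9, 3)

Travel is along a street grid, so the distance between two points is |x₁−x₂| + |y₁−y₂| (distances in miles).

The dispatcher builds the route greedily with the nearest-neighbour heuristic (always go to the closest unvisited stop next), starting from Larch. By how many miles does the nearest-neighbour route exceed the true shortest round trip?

Excess over optimum: 12 miles.

Larch: Elm=7, Thorn=8, Pine=9, Corby=19, Maris=27 ⇒ Elm
Elm: Pine=4, Thorn=11, Corby=14, Maris=22 ⇒ Pine
Pine: Thorn=7, Corby=10, Maris=18 ⇒ Thorn
Thorn: Corby=15, Maris=19 ⇒ Corby
Corby: Maris=8 ⇒ Maris
NN route Larch → Elm → Pine → Thorn → Corby → Maris → Larch costs 68.
Optimal: Larch → Elm → Pine → Corby → Maris → Thorn → Larch costs 56 (by enumerating all 60 distinct tours).
Excess = 68 − 56 = 12.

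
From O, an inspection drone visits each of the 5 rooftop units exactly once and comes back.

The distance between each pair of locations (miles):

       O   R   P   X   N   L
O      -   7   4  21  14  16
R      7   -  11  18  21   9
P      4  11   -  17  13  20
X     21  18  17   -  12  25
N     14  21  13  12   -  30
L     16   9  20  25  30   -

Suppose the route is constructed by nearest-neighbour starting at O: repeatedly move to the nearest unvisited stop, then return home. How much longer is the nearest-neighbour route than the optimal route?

The nearest-neighbour route is 5 miles longer than optimal.

From O: P=4, R=7, N=14, L=16, X=21 → choose P (4).
From P: R=11, N=13, X=17, L=20 → choose R (11).
From R: L=9, X=18, N=21 → choose L (9).
From L: X=25, N=30 → choose X (25).
From X: N=12 → choose N (12).
NN route O → P → R → L → X → N → O costs 75.
Optimal: O → R → L → X → N → P → O costs 70 (by enumerating all 60 distinct tours).
Excess = 75 − 70 = 5.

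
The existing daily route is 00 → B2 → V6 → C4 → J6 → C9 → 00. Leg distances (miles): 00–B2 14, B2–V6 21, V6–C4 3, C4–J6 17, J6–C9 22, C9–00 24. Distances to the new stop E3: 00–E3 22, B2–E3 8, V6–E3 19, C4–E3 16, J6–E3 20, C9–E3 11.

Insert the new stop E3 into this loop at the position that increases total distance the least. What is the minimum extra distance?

Adding 6 miles by placing E3 on the B2–V6 leg.

Insertion cost between consecutive stops i–j is d(i,E3) + d(E3,j) − d(i,j):
  between 00 and B2: 22 + 8 − 14 = 16
  between B2 and V6: 8 + 19 − 21 = 6
  between V6 and C4: 19 + 16 − 3 = 32
  between C4 and J6: 16 + 20 − 17 = 19
  between J6 and C9: 20 + 11 − 22 = 9
  between C9 and 00: 11 + 22 − 24 = 9
Cheapest insertion is between B2 and V6, adding 6.
New total = 101 + 6 = 107.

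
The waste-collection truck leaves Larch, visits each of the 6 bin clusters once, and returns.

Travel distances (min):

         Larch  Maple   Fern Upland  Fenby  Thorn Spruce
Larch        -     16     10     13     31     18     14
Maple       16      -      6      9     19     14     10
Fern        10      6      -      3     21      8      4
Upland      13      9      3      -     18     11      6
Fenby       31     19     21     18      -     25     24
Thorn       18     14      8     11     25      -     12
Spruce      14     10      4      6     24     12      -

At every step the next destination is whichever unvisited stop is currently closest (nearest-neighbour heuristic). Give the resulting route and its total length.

Larch → [Fern:10 / Upland:13 / Spruce:14 / Maple:16 / Thorn:18 / Fenby:31] → Fern (10)
Fern → [Upland:3 / Spruce:4 / Maple:6 / Thorn:8 / Fenby:21] → Upland (3)
Upland → [Spruce:6 / Maple:9 / Thorn:11 / Fenby:18] → Spruce (6)
Spruce → [Maple:10 / Thorn:12 / Fenby:24] → Maple (10)
Maple → [Thorn:14 / Fenby:19] → Thorn (14)
Thorn → [Fenby:25] → Fenby (25)
Return Fenby→Larch: 31.
Total = 10 + 3 + 6 + 10 + 14 + 25 + 31 = 99.

Total distance 99 min via the nearest-neighbour route Larch → Fern → Upland → Spruce → Maple → Thorn → Fenby → Larch.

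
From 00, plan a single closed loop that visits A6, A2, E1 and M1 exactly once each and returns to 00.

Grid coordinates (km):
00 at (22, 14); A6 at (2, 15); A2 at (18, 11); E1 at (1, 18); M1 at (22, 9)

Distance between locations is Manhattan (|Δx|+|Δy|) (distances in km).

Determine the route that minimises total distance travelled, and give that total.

With 4 stops there are 4!/2 = 12 distinct round trips (a route and its reverse cost the same).
00→A6→A2→E1→M1→00: 21+20+24+30+5 = 100
00→A6→A2→M1→E1→00: 21+20+6+30+25 = 102
00→A6→E1→A2→M1→00: 21+4+24+6+5 = 60
00→A6→E1→M1→A2→00: 21+4+30+6+7 = 68
00→A6→M1→A2→E1→00: 21+26+6+24+25 = 102
00→A6→M1→E1→A2→00: 21+26+30+24+7 = 108
00→A2→A6→E1→M1→00: 7+20+4+30+5 = 66
00→A2→A6→M1→E1→00: 7+20+26+30+25 = 108
00→A2→E1→A6→M1→00: 7+24+4+26+5 = 66
00→A2→M1→A6→E1→00: 7+6+26+4+25 = 68
00→E1→A6→A2→M1→00: 25+4+20+6+5 = 60
00→E1→A2→A6→M1→00: 25+24+20+26+5 = 100
The minimum is 60.
One optimal route: 00 → A6 → E1 → A2 → M1 → 00 (or its reverse).

Minimum total distance: 60 km.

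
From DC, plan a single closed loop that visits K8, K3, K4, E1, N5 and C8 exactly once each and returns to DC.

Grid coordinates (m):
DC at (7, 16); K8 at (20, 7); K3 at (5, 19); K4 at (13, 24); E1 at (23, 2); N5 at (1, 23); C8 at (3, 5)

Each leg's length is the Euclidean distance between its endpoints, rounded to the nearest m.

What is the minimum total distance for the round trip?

DC-K8-K3-K4-E1-N5-C8-DC: 16+19+9+24+30+18+12 = 128
DC-K8-K3-K4-E1-C8-N5-DC: 16+19+9+24+20+18+9 = 115
DC-K8-K3-K4-N5-E1-C8-DC: 16+19+9+12+30+20+12 = 118
DC-K8-K3-K4-N5-C8-E1-DC: 16+19+9+12+18+20+21 = 115
DC-K8-K3-K4-C8-E1-N5-DC: 16+19+9+21+20+30+9 = 124
DC-K8-K3-K4-C8-N5-E1-DC: 16+19+9+21+18+30+21 = 134
DC-K8-K3-E1-K4-N5-C8-DC: 16+19+25+24+12+18+12 = 126
DC-K8-K3-E1-K4-C8-N5-DC: 16+19+25+24+21+18+9 = 132
… (352 more)
DC-K3-N5-K4-K8-E1-C8-DC: 4+6+12+18+6+20+12 = 78  ← best
The minimum is 78.
One optimal route: DC → K3 → N5 → K4 → K8 → E1 → C8 → DC (or its reverse).

78 m — the shortest possible round trip.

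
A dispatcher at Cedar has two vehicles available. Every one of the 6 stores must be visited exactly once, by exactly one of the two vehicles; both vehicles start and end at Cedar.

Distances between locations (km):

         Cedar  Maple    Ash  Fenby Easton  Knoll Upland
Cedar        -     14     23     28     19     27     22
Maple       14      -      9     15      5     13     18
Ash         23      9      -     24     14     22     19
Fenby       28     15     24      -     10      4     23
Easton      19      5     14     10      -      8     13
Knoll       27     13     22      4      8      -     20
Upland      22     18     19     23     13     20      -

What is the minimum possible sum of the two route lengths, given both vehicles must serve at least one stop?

121 km — the smallest possible combined total.

Try each way of splitting the stops between the two vehicles (each non-empty) and, for each split, find the best tour for each vehicle:
  {Maple} + {Ash, Fenby, Easton, Knoll, Upland}: 28 + 93 = 121
  {Ash} + {Maple, Fenby, Easton, Knoll, Upland}: 46 + 75 = 121
  {Maple, Ash} + {Fenby, Easton, Knoll, Upland}: 46 + 75 = 121
  {Fenby} + {Maple, Ash, Easton, Knoll, Upland}: 56 + 87 = 143
  {Maple, Fenby} + {Ash, Easton, Knoll, Upland}: 57 + 87 = 144
  {Ash, Fenby} + {Maple, Easton, Knoll, Upland}: 75 + 69 = 144
  … (31 splits in total)
Best: vehicle 1 Cedar → Maple → Cedar = 28; vehicle 2 Cedar → Ash → Easton → Fenby → Knoll → Upland → Cedar = 93; combined 121.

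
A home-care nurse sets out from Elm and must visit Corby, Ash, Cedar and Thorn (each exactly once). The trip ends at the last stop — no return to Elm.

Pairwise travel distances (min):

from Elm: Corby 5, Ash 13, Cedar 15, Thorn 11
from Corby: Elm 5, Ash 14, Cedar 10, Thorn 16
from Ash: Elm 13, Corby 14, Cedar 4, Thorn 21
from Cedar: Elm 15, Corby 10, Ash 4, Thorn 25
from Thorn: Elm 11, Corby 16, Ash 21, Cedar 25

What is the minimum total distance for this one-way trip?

Minimum one-way distance = 40 min.

There are 4! = 24 possible orderings.
Elm → Corby → Ash → Cedar → Thorn: 5+14+4+25 = 48
Elm → Corby → Ash → Thorn → Cedar: 5+14+21+25 = 65
Elm → Corby → Cedar → Ash → Thorn: 5+10+4+21 = 40
Elm → Corby → Cedar → Thorn → Ash: 5+10+25+21 = 61
Elm → Corby → Thorn → Ash → Cedar: 5+16+21+4 = 46
Elm → Corby → Thorn → Cedar → Ash: 5+16+25+4 = 50
Elm → Ash → Corby → Cedar → Thorn: 13+14+10+25 = 62
Elm → Ash → Corby → Thorn → Cedar: 13+14+16+25 = 68
Elm → Ash → Cedar → Corby → Thorn: 13+4+10+16 = 43
Elm → Ash → Cedar → Thorn → Corby: 13+4+25+16 = 58
Elm → Ash → Thorn → Corby → Cedar: 13+21+16+10 = 60
Elm → Ash → Thorn → Cedar → Corby: 13+21+25+10 = 69
Elm → Cedar → Corby → Ash → Thorn: 15+10+14+21 = 60
Elm → Cedar → Corby → Thorn → Ash: 15+10+16+21 = 62
… (10 more)
The minimum is 40.
One shortest path: Elm → Corby → Cedar → Ash → Thorn.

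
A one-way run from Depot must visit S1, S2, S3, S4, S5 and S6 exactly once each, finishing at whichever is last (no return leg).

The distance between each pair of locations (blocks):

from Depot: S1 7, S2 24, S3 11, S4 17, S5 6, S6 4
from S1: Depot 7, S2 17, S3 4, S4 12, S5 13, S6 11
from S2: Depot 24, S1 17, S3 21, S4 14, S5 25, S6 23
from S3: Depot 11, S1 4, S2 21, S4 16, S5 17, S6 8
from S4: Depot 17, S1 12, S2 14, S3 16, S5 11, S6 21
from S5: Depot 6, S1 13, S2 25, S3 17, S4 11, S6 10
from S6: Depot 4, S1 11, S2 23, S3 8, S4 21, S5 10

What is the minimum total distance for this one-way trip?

There are 6! = 720 possible orderings.
Depot→S1→S2→S3→S4→S5→S6: 7+17+21+16+11+10 = 82
Depot→S1→S2→S3→S4→S6→S5: 7+17+21+16+21+10 = 92
Depot→S1→S2→S3→S5→S4→S6: 7+17+21+17+11+21 = 94
Depot→S1→S2→S3→S5→S6→S4: 7+17+21+17+10+21 = 93
Depot→S1→S2→S3→S6→S4→S5: 7+17+21+8+21+11 = 85
Depot→S1→S2→S3→S6→S5→S4: 7+17+21+8+10+11 = 74
Depot→S1→S2→S4→S3→S5→S6: 7+17+14+16+17+10 = 81
Depot→S1→S2→S4→S3→S6→S5: 7+17+14+16+8+10 = 72
… (712 more)
Depot→S1→S3→S6→S5→S4→S2: 7+4+8+10+11+14 = 54  ← best
The minimum is 54.
One shortest path: Depot → S1 → S3 → S6 → S5 → S4 → S2.

54 blocks — the minimum one-way total.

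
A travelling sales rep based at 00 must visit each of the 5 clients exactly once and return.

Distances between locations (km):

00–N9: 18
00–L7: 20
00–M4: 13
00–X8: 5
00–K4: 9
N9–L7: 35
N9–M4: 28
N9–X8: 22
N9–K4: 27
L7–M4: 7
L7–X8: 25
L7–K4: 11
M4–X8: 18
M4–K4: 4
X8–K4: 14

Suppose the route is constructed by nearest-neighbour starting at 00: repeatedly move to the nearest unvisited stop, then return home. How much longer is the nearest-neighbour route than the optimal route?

00: X8=5, K4=9, M4=13, N9=18, L7=20 ⇒ X8
X8: K4=14, M4=18, N9=22, L7=25 ⇒ K4
K4: M4=4, L7=11, N9=27 ⇒ M4
M4: L7=7, N9=28 ⇒ L7
L7: N9=35 ⇒ N9
NN route 00 → X8 → K4 → M4 → L7 → N9 → 00 costs 83.
Optimal: 00 → X8 → N9 → L7 → M4 → K4 → 00 costs 82 (by enumerating all 60 distinct tours).
Excess = 83 − 82 = 1.

The nearest-neighbour route is 1 km longer than optimal.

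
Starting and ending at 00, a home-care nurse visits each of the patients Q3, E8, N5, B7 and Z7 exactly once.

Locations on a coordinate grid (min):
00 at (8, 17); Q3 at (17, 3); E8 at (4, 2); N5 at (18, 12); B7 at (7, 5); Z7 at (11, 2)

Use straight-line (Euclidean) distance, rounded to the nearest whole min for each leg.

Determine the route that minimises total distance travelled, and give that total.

49 min — the shortest possible round trip.

00 → Q3 → E8 → N5 → B7 → Z7 → 00: 17+13+17+13+5+15 = 80
00 → Q3 → E8 → N5 → Z7 → B7 → 00: 17+13+17+12+5+12 = 76
00 → Q3 → E8 → B7 → N5 → Z7 → 00: 17+13+4+13+12+15 = 74
00 → Q3 → E8 → B7 → Z7 → N5 → 00: 17+13+4+5+12+11 = 62
00 → Q3 → E8 → Z7 → N5 → B7 → 00: 17+13+7+12+13+12 = 74
00 → Q3 → E8 → Z7 → B7 → N5 → 00: 17+13+7+5+13+11 = 66
00 → Q3 → N5 → E8 → B7 → Z7 → 00: 17+9+17+4+5+15 = 67
00 → Q3 → N5 → E8 → Z7 → B7 → 00: 17+9+17+7+5+12 = 67
00 → Q3 → N5 → B7 → E8 → Z7 → 00: 17+9+13+4+7+15 = 65
00 → Q3 → N5 → B7 → Z7 → E8 → 00: 17+9+13+5+7+16 = 67
00 → Q3 → N5 → Z7 → E8 → B7 → 00: 17+9+12+7+4+12 = 61
00 → Q3 → N5 → Z7 → B7 → E8 → 00: 17+9+12+5+4+16 = 63
00 → Q3 → B7 → E8 → N5 → Z7 → 00: 17+10+4+17+12+15 = 75
00 → Q3 → B7 → E8 → Z7 → N5 → 00: 17+10+4+7+12+11 = 61
… (46 more)
00 → N5 → Q3 → Z7 → E8 → B7 → 00: 11+9+6+7+4+12 = 49  ← best
The minimum is 49.
One optimal route: 00 → N5 → Q3 → Z7 → E8 → B7 → 00 (or its reverse).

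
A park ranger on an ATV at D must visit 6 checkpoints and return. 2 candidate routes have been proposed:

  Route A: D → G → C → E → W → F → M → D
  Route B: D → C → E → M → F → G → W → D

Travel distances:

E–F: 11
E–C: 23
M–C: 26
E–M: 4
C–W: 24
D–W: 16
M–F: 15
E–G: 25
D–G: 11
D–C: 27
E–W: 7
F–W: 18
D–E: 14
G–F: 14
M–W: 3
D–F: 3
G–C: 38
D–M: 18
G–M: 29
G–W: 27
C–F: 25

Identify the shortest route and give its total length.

Shortest is Route B, total 126.

Route A: 11 + 38 + 23 + 7 + 18 + 15 + 18 = 130
Route B: 27 + 23 + 4 + 15 + 14 + 27 + 16 = 126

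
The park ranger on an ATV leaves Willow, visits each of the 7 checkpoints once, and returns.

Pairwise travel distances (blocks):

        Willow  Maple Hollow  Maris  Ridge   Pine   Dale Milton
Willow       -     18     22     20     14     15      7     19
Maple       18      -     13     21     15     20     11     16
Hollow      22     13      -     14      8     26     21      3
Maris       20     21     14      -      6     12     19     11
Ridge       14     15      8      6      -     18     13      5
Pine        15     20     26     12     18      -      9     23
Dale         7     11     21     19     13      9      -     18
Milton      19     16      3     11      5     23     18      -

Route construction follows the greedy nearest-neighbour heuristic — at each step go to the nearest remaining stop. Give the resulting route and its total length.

Total distance 73 blocks via the nearest-neighbour route Willow → Dale → Pine → Maris → Ridge → Milton → Hollow → Maple → Willow.

Willow → [Dale:7 / Ridge:14 / Pine:15 / Maple:18 / Milton:19 / Maris:20 / Hollow:22] → Dale (7)
Dale → [Pine:9 / Maple:11 / Ridge:13 / Milton:18 / Maris:19 / Hollow:21] → Pine (9)
Pine → [Maris:12 / Ridge:18 / Maple:20 / Milton:23 / Hollow:26] → Maris (12)
Maris → [Ridge:6 / Milton:11 / Hollow:14 / Maple:21] → Ridge (6)
Ridge → [Milton:5 / Hollow:8 / Maple:15] → Milton (5)
Milton → [Hollow:3 / Maple:16] → Hollow (3)
Hollow → [Maple:13] → Maple (13)
Return Maple→Willow: 18.
Total = 7 + 9 + 12 + 6 + 5 + 3 + 13 + 18 = 73.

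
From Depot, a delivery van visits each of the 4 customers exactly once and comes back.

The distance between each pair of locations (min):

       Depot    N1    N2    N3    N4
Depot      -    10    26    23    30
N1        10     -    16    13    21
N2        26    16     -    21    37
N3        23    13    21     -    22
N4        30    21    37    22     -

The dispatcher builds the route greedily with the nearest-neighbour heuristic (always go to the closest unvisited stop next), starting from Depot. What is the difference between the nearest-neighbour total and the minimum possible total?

Excess over optimum: 12 min.

Depot: N1=10, N3=23, N2=26, N4=30 ⇒ N1
N1: N3=13, N2=16, N4=21 ⇒ N3
N3: N2=21, N4=22 ⇒ N2
N2: N4=37 ⇒ N4
NN route Depot → N1 → N3 → N2 → N4 → Depot costs 111.
Optimal: Depot → N1 → N2 → N3 → N4 → Depot costs 99 (by enumerating all 12 distinct tours).
Excess = 111 − 99 = 12.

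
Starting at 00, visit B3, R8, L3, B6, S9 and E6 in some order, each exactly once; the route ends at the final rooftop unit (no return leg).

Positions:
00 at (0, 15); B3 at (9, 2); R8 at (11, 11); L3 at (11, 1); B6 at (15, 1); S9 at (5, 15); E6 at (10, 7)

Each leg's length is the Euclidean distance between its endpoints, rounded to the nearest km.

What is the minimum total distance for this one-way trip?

There are 6! = 720 possible orderings.
00 → B3 → R8 → L3 → B6 → S9 → E6: 16+9+10+4+17+9 = 65
00 → B3 → R8 → L3 → B6 → E6 → S9: 16+9+10+4+8+9 = 56
00 → B3 → R8 → L3 → S9 → B6 → E6: 16+9+10+15+17+8 = 75
00 → B3 → R8 → L3 → S9 → E6 → B6: 16+9+10+15+9+8 = 67
00 → B3 → R8 → L3 → E6 → B6 → S9: 16+9+10+6+8+17 = 66
00 → B3 → R8 → L3 → E6 → S9 → B6: 16+9+10+6+9+17 = 67
00 → B3 → R8 → B6 → L3 → S9 → E6: 16+9+11+4+15+9 = 64
00 → B3 → R8 → B6 → L3 → E6 → S9: 16+9+11+4+6+9 = 55
… (712 more)
00 → S9 → R8 → E6 → B3 → L3 → B6: 5+7+4+5+2+4 = 27  ← best
The minimum is 27.
One shortest path: 00 → S9 → R8 → E6 → B3 → L3 → B6.

Shortest open route: 27 km.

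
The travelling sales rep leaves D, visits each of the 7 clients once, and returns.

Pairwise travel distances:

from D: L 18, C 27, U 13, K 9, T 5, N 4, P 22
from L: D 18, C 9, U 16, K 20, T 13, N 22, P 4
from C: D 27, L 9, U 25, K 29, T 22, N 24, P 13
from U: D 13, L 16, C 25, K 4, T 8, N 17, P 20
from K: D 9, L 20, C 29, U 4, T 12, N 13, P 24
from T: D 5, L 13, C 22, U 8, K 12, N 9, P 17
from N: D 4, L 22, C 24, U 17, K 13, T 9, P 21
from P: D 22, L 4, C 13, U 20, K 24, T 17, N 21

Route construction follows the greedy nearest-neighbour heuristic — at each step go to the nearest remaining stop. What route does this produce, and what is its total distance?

Nearest-neighbour total = 89; route D → N → T → U → K → L → P → C → D.

From D: distances to unvisited — N=4, T=5, K=9, U=13, L=18, P=22, C=27. Nearest is N (4).
From N: distances to unvisited — T=9, K=13, U=17, P=21, L=22, C=24. Nearest is T (9).
From T: distances to unvisited — U=8, K=12, L=13, P=17, C=22. Nearest is U (8).
From U: distances to unvisited — K=4, L=16, P=20, C=25. Nearest is K (4).
From K: distances to unvisited — L=20, P=24, C=29. Nearest is L (20).
From L: distances to unvisited — P=4, C=9. Nearest is P (4).
From P: distances to unvisited — C=13. Nearest is C (13).
Return C→D: 27.
Total = 4 + 9 + 8 + 4 + 20 + 4 + 13 + 27 = 89.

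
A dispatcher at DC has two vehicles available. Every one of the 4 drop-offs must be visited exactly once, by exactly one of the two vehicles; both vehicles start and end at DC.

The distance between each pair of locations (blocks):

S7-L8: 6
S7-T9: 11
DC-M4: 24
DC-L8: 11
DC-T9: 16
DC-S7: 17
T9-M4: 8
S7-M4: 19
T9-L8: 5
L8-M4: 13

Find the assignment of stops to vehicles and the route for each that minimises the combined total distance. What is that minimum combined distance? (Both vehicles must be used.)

Try each way of splitting the stops between the two vehicles (each non-empty) and, for each split, find the best tour for each vehicle:
  {S7} + {T9, L8, M4}: 34 + 48 = 82
  {T9} + {S7, L8, M4}: 32 + 60 = 92
  {S7, T9} + {L8, M4}: 44 + 48 = 92
  {L8} + {S7, T9, M4}: 22 + 60 = 82
  {S7, L8} + {T9, M4}: 34 + 48 = 82
  {T9, L8} + {S7, M4}: 32 + 60 = 92
  … (7 splits in total)
Best: vehicle 1 DC → S7 → DC = 34; vehicle 2 DC → T9 → M4 → L8 → DC = 48; combined 82.

Minimum combined distance: 82 blocks.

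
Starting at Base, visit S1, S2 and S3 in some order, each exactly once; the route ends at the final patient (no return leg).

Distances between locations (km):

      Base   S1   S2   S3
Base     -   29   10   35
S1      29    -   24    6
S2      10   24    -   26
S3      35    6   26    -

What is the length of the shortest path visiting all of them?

Shortest open route: 40 km.

There are 3! = 6 possible orderings.
Base - S1 - S2 - S3: 29+24+26 = 79
Base - S1 - S3 - S2: 29+6+26 = 61
Base - S2 - S1 - S3: 10+24+6 = 40
Base - S2 - S3 - S1: 10+26+6 = 42
Base - S3 - S1 - S2: 35+6+24 = 65
Base - S3 - S2 - S1: 35+26+24 = 85
The minimum is 40.
One shortest path: Base → S2 → S1 → S3.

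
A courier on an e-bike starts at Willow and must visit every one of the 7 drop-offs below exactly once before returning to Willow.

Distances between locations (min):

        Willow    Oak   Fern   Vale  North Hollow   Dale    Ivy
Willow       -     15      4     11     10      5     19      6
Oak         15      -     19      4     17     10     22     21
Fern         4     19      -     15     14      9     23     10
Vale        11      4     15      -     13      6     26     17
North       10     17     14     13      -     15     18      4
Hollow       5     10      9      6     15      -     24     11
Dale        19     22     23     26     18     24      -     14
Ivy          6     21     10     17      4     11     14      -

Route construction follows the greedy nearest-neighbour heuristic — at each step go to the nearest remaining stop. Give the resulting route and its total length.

Willow → [Fern:4 / Hollow:5 / Ivy:6 / North:10 / Vale:11 / Oak:15 / Dale:19] → Fern (4)
Fern → [Hollow:9 / Ivy:10 / North:14 / Vale:15 / Oak:19 / Dale:23] → Hollow (9)
Hollow → [Vale:6 / Oak:10 / Ivy:11 / North:15 / Dale:24] → Vale (6)
Vale → [Oak:4 / North:13 / Ivy:17 / Dale:26] → Oak (4)
Oak → [North:17 / Ivy:21 / Dale:22] → North (17)
North → [Ivy:4 / Dale:18] → Ivy (4)
Ivy → [Dale:14] → Dale (14)
Return Dale→Willow: 19.
Total = 4 + 9 + 6 + 4 + 17 + 4 + 14 + 19 = 77.

Total distance 77 min via the nearest-neighbour route Willow → Fern → Hollow → Vale → Oak → North → Ivy → Dale → Willow.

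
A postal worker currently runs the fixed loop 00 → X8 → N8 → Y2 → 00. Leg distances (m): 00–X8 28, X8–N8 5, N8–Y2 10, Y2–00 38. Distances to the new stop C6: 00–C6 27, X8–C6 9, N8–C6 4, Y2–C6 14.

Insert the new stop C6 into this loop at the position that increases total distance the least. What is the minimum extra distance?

Insertion cost between consecutive stops i–j is d(i,C6) + d(C6,j) − d(i,j):
  between 00 and X8: 27 + 9 − 28 = 8
  between X8 and N8: 9 + 4 − 5 = 8
  between N8 and Y2: 4 + 14 − 10 = 8
  between Y2 and 00: 14 + 27 − 38 = 3
Cheapest insertion is between Y2 and 00, adding 3.
New total = 81 + 3 = 84.

+3 m — insert C6 between Y2 and 00.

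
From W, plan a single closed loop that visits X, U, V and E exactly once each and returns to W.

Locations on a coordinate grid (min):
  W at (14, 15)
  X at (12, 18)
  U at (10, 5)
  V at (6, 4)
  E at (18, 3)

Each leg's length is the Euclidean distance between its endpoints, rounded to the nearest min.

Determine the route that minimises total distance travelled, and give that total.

With 4 stops there are 4!/2 = 12 distinct round trips (a route and its reverse cost the same).
W - X - U - V - E - W: 4+13+4+12+13 = 46
W - X - U - E - V - W: 4+13+8+12+14 = 51
W - X - V - U - E - W: 4+15+4+8+13 = 44
W - X - V - E - U - W: 4+15+12+8+11 = 50
W - X - E - U - V - W: 4+16+8+4+14 = 46
W - X - E - V - U - W: 4+16+12+4+11 = 47
W - U - X - V - E - W: 11+13+15+12+13 = 64
W - U - X - E - V - W: 11+13+16+12+14 = 66
W - U - V - X - E - W: 11+4+15+16+13 = 59
W - U - E - X - V - W: 11+8+16+15+14 = 64
W - V - X - U - E - W: 14+15+13+8+13 = 63
W - V - U - X - E - W: 14+4+13+16+13 = 60
The minimum is 44.
One optimal route: W → X → V → U → E → W (or its reverse).

Shortest round trip = 44 min.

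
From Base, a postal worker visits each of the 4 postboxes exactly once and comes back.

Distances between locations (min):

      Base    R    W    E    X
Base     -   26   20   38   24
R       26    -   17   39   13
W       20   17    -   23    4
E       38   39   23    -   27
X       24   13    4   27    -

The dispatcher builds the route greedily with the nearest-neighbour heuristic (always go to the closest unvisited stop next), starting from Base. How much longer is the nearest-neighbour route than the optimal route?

Base: W=20, X=24, R=26, E=38 ⇒ W
W: X=4, R=17, E=23 ⇒ X
X: R=13, E=27 ⇒ R
R: E=39 ⇒ E
NN route Base → W → X → R → E → Base costs 114.
Optimal: Base → R → X → W → E → Base costs 104 (by enumerating all 12 distinct tours).
Excess = 114 − 104 = 10.

10 min longer than the optimal tour.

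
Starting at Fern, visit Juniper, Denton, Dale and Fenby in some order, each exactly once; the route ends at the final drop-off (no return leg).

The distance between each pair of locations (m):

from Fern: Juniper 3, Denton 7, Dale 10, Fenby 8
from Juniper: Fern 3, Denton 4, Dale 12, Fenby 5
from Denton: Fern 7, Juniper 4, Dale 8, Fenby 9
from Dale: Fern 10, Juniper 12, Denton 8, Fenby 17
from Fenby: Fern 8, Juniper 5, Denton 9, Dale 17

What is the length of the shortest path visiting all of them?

Shortest open route: 25 m.

There are 4! = 24 possible orderings.
Fern - Juniper - Denton - Dale - Fenby: 3+4+8+17 = 32
Fern - Juniper - Denton - Fenby - Dale: 3+4+9+17 = 33
Fern - Juniper - Dale - Denton - Fenby: 3+12+8+9 = 32
Fern - Juniper - Dale - Fenby - Denton: 3+12+17+9 = 41
Fern - Juniper - Fenby - Denton - Dale: 3+5+9+8 = 25
Fern - Juniper - Fenby - Dale - Denton: 3+5+17+8 = 33
Fern - Denton - Juniper - Dale - Fenby: 7+4+12+17 = 40
Fern - Denton - Juniper - Fenby - Dale: 7+4+5+17 = 33
Fern - Denton - Dale - Juniper - Fenby: 7+8+12+5 = 32
Fern - Denton - Dale - Fenby - Juniper: 7+8+17+5 = 37
Fern - Denton - Fenby - Juniper - Dale: 7+9+5+12 = 33
Fern - Denton - Fenby - Dale - Juniper: 7+9+17+12 = 45
Fern - Dale - Juniper - Denton - Fenby: 10+12+4+9 = 35
Fern - Dale - Juniper - Fenby - Denton: 10+12+5+9 = 36
… (10 more)
The minimum is 25.
One shortest path: Fern → Juniper → Fenby → Denton → Dale.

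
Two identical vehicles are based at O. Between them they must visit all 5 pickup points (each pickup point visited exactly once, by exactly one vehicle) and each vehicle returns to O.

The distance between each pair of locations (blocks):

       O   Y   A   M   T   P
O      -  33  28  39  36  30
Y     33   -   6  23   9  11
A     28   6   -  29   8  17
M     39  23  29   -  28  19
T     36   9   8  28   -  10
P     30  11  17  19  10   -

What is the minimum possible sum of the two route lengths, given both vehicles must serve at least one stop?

Minimum combined distance: 161 blocks.

Check every non-empty split of the stops between the two vehicles; for each half take its own optimal tour:
  {Y} + {A, M, T, P}: 66 + 104 = 170
  {A} + {Y, M, T, P}: 56 + 110 = 166
  {Y, A} + {M, T, P}: 67 + 104 = 171
  {M} + {Y, A, T, P}: 78 + 83 = 161
  {Y, M} + {A, T, P}: 95 + 76 = 171
  {A, M} + {Y, T, P}: 96 + 82 = 178
  … (15 splits in total)
Best: vehicle 1 O → M → O = 78; vehicle 2 O → A → Y → T → P → O = 83; combined 161.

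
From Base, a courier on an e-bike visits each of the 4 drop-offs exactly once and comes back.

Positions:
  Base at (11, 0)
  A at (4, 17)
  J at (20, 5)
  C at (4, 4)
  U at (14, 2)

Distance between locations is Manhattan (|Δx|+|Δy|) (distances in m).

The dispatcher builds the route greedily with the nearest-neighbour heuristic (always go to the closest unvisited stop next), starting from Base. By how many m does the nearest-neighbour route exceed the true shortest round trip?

From Base: U=5, C=11, J=14, A=24 → choose U (5).
From U: J=9, C=12, A=25 → choose J (9).
From J: C=17, A=28 → choose C (17).
From C: A=13 → choose A (13).
NN route Base → U → J → C → A → Base costs 68.
Optimal: Base → C → A → J → U → Base costs 66 (by enumerating all 12 distinct tours).
Excess = 68 − 66 = 2.

The nearest-neighbour route is 2 m longer than optimal.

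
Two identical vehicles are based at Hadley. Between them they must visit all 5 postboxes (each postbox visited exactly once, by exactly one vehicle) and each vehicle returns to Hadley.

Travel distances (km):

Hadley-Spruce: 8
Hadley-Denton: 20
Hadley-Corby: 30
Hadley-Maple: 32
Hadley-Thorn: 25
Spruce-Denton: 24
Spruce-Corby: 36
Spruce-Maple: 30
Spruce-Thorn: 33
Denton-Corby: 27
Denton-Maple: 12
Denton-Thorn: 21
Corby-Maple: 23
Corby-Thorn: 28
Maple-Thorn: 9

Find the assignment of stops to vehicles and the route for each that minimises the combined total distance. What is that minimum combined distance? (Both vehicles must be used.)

115 km — the smallest possible combined total.

There are 2^4 − 1 = 15 ways to divide the 5 stops into two non-empty groups. For each, the best each vehicle can do is its own shortest tour through its group:
  {Spruce} + {Denton, Corby, Maple, Thorn}: 16 + 99 = 115
  {Denton} + {Spruce, Corby, Maple, Thorn}: 40 + 101 = 141
  {Spruce, Denton} + {Corby, Maple, Thorn}: 52 + 87 = 139
  {Corby} + {Spruce, Denton, Maple, Thorn}: 60 + 78 = 138
  {Spruce, Corby} + {Denton, Maple, Thorn}: 74 + 66 = 140
  {Denton, Corby} + {Spruce, Maple, Thorn}: 77 + 72 = 149
  … (15 splits in total)
Best: vehicle 1 Hadley → Spruce → Hadley = 16; vehicle 2 Hadley → Denton → Maple → Thorn → Corby → Hadley = 99; combined 115.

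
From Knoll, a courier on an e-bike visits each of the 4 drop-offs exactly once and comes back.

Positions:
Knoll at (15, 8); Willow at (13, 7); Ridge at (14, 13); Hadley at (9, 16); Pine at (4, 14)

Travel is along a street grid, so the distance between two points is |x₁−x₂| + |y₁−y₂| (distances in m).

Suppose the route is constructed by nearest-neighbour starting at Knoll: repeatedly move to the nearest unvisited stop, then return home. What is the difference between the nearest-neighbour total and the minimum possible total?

Excess over optimum: 2 m.

From Knoll: Willow=3, Ridge=6, Hadley=14, Pine=17 → choose Willow (3).
From Willow: Ridge=7, Hadley=13, Pine=16 → choose Ridge (7).
From Ridge: Hadley=8, Pine=11 → choose Hadley (8).
From Hadley: Pine=7 → choose Pine (7).
NN route Knoll → Willow → Ridge → Hadley → Pine → Knoll costs 42.
Optimal: Knoll → Willow → Hadley → Pine → Ridge → Knoll costs 40 (by enumerating all 12 distinct tours).
Excess = 42 − 40 = 2.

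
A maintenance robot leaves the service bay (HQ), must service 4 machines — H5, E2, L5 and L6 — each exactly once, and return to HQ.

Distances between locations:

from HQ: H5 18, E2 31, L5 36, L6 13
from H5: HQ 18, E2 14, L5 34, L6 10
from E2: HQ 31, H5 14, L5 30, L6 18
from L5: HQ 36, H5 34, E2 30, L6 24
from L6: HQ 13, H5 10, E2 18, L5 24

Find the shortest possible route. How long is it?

With 4 stops there are 4!/2 = 12 distinct round trips (a route and its reverse cost the same).
HQ - H5 - E2 - L5 - L6 - HQ: 18+14+30+24+13 = 99
HQ - H5 - E2 - L6 - L5 - HQ: 18+14+18+24+36 = 110
HQ - H5 - L5 - E2 - L6 - HQ: 18+34+30+18+13 = 113
HQ - H5 - L5 - L6 - E2 - HQ: 18+34+24+18+31 = 125
HQ - H5 - L6 - E2 - L5 - HQ: 18+10+18+30+36 = 112
HQ - H5 - L6 - L5 - E2 - HQ: 18+10+24+30+31 = 113
HQ - E2 - H5 - L5 - L6 - HQ: 31+14+34+24+13 = 116
HQ - E2 - H5 - L6 - L5 - HQ: 31+14+10+24+36 = 115
HQ - E2 - L5 - H5 - L6 - HQ: 31+30+34+10+13 = 118
HQ - E2 - L6 - H5 - L5 - HQ: 31+18+10+34+36 = 129
HQ - L5 - H5 - E2 - L6 - HQ: 36+34+14+18+13 = 115
HQ - L5 - E2 - H5 - L6 - HQ: 36+30+14+10+13 = 103
The minimum is 99.
One optimal route: HQ → H5 → E2 → L5 → L6 → HQ (or its reverse).

Minimum total distance: 99.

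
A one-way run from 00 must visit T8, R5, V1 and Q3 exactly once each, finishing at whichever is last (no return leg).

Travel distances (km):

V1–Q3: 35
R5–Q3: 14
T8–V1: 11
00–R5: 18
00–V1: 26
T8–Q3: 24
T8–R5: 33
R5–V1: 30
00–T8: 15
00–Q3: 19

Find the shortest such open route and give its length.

Shortest open route: 67 km.

There are 4! = 24 possible orderings.
00→T8→R5→V1→Q3: 15+33+30+35 = 113
00→T8→R5→Q3→V1: 15+33+14+35 = 97
00→T8→V1→R5→Q3: 15+11+30+14 = 70
00→T8→V1→Q3→R5: 15+11+35+14 = 75
00→T8→Q3→R5→V1: 15+24+14+30 = 83
00→T8→Q3→V1→R5: 15+24+35+30 = 104
00→R5→T8→V1→Q3: 18+33+11+35 = 97
00→R5→T8→Q3→V1: 18+33+24+35 = 110
00→R5→V1→T8→Q3: 18+30+11+24 = 83
00→R5→V1→Q3→T8: 18+30+35+24 = 107
00→R5→Q3→T8→V1: 18+14+24+11 = 67
00→R5→Q3→V1→T8: 18+14+35+11 = 78
00→V1→T8→R5→Q3: 26+11+33+14 = 84
00→V1→T8→Q3→R5: 26+11+24+14 = 75
… (10 more)
The minimum is 67.
One shortest path: 00 → R5 → Q3 → T8 → V1.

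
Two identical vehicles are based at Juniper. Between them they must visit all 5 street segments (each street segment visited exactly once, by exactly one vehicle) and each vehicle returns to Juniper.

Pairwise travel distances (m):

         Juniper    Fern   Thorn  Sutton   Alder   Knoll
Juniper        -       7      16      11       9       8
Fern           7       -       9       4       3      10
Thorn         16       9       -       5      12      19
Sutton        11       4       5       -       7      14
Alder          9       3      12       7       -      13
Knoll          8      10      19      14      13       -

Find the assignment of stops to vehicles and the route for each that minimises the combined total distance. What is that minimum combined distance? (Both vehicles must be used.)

There are 2^4 − 1 = 15 ways to divide the 5 stops into two non-empty groups. For each, the best each vehicle can do is its own shortest tour through its group:
  {Fern} + {Thorn, Sutton, Alder, Knoll}: 14 + 48 = 62
  {Thorn} + {Fern, Sutton, Alder, Knoll}: 32 + 38 = 70
  {Fern, Thorn} + {Sutton, Alder, Knoll}: 32 + 38 = 70
  {Sutton} + {Fern, Thorn, Alder, Knoll}: 22 + 48 = 70
  {Fern, Sutton} + {Thorn, Alder, Knoll}: 22 + 48 = 70
  {Thorn, Sutton} + {Fern, Alder, Knoll}: 32 + 30 = 62
  … (15 splits in total)
  {Fern, Thorn, Sutton, Alder} + {Knoll}: 37 + 16 = 53  ← best
Best: vehicle 1 Juniper → Fern → Thorn → Sutton → Alder → Juniper = 37; vehicle 2 Juniper → Knoll → Juniper = 16; combined 53.

53 m — the smallest possible combined total.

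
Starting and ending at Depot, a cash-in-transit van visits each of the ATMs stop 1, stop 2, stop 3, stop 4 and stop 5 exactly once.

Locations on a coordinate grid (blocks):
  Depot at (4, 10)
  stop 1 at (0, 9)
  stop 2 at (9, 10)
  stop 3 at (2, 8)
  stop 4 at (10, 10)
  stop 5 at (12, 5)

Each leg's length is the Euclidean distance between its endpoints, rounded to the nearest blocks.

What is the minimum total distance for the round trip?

With 5 stops there are 5!/2 = 60 distinct round trips (a route and its reverse cost the same).
Depot→stop 1→stop 2→stop 3→stop 4→stop 5→Depot: 4+9+7+8+5+9 = 42
Depot→stop 1→stop 2→stop 3→stop 5→stop 4→Depot: 4+9+7+10+5+6 = 41
Depot→stop 1→stop 2→stop 4→stop 3→stop 5→Depot: 4+9+1+8+10+9 = 41
Depot→stop 1→stop 2→stop 4→stop 5→stop 3→Depot: 4+9+1+5+10+3 = 32
Depot→stop 1→stop 2→stop 5→stop 3→stop 4→Depot: 4+9+6+10+8+6 = 43
Depot→stop 1→stop 2→stop 5→stop 4→stop 3→Depot: 4+9+6+5+8+3 = 35
Depot→stop 1→stop 3→stop 2→stop 4→stop 5→Depot: 4+2+7+1+5+9 = 28
Depot→stop 1→stop 3→stop 2→stop 5→stop 4→Depot: 4+2+7+6+5+6 = 30
Depot→stop 1→stop 3→stop 4→stop 2→stop 5→Depot: 4+2+8+1+6+9 = 30
Depot→stop 1→stop 3→stop 4→stop 5→stop 2→Depot: 4+2+8+5+6+5 = 30
Depot→stop 1→stop 3→stop 5→stop 2→stop 4→Depot: 4+2+10+6+1+6 = 29
Depot→stop 1→stop 3→stop 5→stop 4→stop 2→Depot: 4+2+10+5+1+5 = 27
Depot→stop 1→stop 4→stop 2→stop 3→stop 5→Depot: 4+10+1+7+10+9 = 41
Depot→stop 1→stop 4→stop 2→stop 5→stop 3→Depot: 4+10+1+6+10+3 = 34
… (46 more)
The minimum is 27.
One optimal route: Depot → stop 1 → stop 3 → stop 5 → stop 4 → stop 2 → Depot (or its reverse).

27 blocks — the shortest possible round trip.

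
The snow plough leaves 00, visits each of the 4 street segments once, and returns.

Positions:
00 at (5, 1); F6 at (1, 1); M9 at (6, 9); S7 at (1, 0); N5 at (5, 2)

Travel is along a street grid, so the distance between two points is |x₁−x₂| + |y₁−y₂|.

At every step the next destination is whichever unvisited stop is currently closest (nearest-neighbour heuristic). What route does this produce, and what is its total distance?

At 00 the remaining stops are N5 1, F6 4, S7 5, M9 9; go to N5.
At N5 the remaining stops are F6 5, S7 6, M9 8; go to F6.
At F6 the remaining stops are S7 1, M9 13; go to S7.
At S7 the remaining stops are M9 14; go to M9.
Return M9→00: 9.
Total = 1 + 5 + 1 + 14 + 9 = 30.

30 along 00 → N5 → F6 → S7 → M9 → 00.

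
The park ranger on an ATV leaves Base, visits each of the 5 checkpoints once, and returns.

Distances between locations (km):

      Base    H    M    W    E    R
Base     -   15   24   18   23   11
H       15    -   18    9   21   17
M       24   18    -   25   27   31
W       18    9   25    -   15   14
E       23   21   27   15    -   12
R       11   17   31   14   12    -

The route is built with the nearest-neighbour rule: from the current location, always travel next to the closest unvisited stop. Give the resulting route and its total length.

At Base the remaining stops are R 11, H 15, W 18, E 23, M 24; go to R.
At R the remaining stops are E 12, W 14, H 17, M 31; go to E.
At E the remaining stops are W 15, H 21, M 27; go to W.
At W the remaining stops are H 9, M 25; go to H.
At H the remaining stops are M 18; go to M.
Return M→Base: 24.
Total = 11 + 12 + 15 + 9 + 18 + 24 = 89.

Nearest-neighbour total = 89 km; route Base → R → E → W → H → M → Base.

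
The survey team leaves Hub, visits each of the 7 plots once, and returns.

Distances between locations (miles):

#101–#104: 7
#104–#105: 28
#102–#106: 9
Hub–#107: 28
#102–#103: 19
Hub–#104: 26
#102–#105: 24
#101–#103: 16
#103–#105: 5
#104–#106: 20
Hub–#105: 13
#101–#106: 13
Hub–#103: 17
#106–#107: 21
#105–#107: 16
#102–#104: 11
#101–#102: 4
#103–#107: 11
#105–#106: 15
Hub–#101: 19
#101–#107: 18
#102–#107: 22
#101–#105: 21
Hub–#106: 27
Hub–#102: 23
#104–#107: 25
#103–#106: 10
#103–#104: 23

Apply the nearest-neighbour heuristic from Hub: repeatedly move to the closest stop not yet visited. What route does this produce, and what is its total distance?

Total distance 101 miles via the nearest-neighbour route Hub → #105 → #103 → #106 → #102 → #101 → #104 → #107 → Hub.

From Hub: distances to unvisited — #105=13, #103=17, #101=19, #102=23, #104=26, #106=27, #107=28. Nearest is #105 (13).
From #105: distances to unvisited — #103=5, #106=15, #107=16, #101=21, #102=24, #104=28. Nearest is #103 (5).
From #103: distances to unvisited — #106=10, #107=11, #101=16, #102=19, #104=23. Nearest is #106 (10).
From #106: distances to unvisited — #102=9, #101=13, #104=20, #107=21. Nearest is #102 (9).
From #102: distances to unvisited — #101=4, #104=11, #107=22. Nearest is #101 (4).
From #101: distances to unvisited — #104=7, #107=18. Nearest is #104 (7).
From #104: distances to unvisited — #107=25. Nearest is #107 (25).
Return #107→Hub: 28.
Total = 13 + 5 + 10 + 9 + 4 + 7 + 25 + 28 = 101.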